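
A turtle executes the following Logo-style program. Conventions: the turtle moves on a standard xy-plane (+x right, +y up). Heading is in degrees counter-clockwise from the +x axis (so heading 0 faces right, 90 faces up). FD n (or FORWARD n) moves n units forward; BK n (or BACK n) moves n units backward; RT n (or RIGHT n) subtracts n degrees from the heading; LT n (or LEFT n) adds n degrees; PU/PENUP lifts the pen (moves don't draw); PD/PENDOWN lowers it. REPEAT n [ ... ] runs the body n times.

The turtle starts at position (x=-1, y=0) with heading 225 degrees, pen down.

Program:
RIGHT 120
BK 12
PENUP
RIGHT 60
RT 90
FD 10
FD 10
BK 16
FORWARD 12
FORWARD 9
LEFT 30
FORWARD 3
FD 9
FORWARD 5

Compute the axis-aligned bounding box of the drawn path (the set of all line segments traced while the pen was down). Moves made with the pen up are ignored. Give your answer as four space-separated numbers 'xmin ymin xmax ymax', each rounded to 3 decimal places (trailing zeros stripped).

Answer: -1 -11.591 2.106 0

Derivation:
Executing turtle program step by step:
Start: pos=(-1,0), heading=225, pen down
RT 120: heading 225 -> 105
BK 12: (-1,0) -> (2.106,-11.591) [heading=105, draw]
PU: pen up
RT 60: heading 105 -> 45
RT 90: heading 45 -> 315
FD 10: (2.106,-11.591) -> (9.177,-18.662) [heading=315, move]
FD 10: (9.177,-18.662) -> (16.248,-25.733) [heading=315, move]
BK 16: (16.248,-25.733) -> (4.934,-14.42) [heading=315, move]
FD 12: (4.934,-14.42) -> (13.42,-22.905) [heading=315, move]
FD 9: (13.42,-22.905) -> (19.783,-29.269) [heading=315, move]
LT 30: heading 315 -> 345
FD 3: (19.783,-29.269) -> (22.681,-30.045) [heading=345, move]
FD 9: (22.681,-30.045) -> (31.375,-32.375) [heading=345, move]
FD 5: (31.375,-32.375) -> (36.204,-33.669) [heading=345, move]
Final: pos=(36.204,-33.669), heading=345, 1 segment(s) drawn

Segment endpoints: x in {-1, 2.106}, y in {-11.591, 0}
xmin=-1, ymin=-11.591, xmax=2.106, ymax=0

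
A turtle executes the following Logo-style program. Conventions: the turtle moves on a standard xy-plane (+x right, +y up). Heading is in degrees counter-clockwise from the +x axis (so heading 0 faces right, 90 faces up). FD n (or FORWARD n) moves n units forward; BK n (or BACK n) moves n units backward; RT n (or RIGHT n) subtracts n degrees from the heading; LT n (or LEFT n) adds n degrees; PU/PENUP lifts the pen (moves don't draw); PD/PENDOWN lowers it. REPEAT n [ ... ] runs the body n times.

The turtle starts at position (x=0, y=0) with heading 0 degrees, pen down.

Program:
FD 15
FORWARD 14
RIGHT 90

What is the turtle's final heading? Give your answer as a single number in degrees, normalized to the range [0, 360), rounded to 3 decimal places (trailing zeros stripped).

Answer: 270

Derivation:
Executing turtle program step by step:
Start: pos=(0,0), heading=0, pen down
FD 15: (0,0) -> (15,0) [heading=0, draw]
FD 14: (15,0) -> (29,0) [heading=0, draw]
RT 90: heading 0 -> 270
Final: pos=(29,0), heading=270, 2 segment(s) drawn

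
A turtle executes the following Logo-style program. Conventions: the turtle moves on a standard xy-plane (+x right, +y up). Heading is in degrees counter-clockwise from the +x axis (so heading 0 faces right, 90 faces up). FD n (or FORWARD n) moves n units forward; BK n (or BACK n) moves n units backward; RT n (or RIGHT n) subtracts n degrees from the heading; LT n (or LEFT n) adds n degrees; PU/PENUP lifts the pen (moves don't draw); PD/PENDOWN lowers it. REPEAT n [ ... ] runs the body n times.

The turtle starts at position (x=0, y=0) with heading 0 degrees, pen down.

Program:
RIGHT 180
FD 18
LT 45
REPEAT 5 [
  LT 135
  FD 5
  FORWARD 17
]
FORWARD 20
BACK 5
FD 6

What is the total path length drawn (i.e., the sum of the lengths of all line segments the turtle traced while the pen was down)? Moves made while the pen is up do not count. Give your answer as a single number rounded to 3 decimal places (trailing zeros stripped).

Executing turtle program step by step:
Start: pos=(0,0), heading=0, pen down
RT 180: heading 0 -> 180
FD 18: (0,0) -> (-18,0) [heading=180, draw]
LT 45: heading 180 -> 225
REPEAT 5 [
  -- iteration 1/5 --
  LT 135: heading 225 -> 0
  FD 5: (-18,0) -> (-13,0) [heading=0, draw]
  FD 17: (-13,0) -> (4,0) [heading=0, draw]
  -- iteration 2/5 --
  LT 135: heading 0 -> 135
  FD 5: (4,0) -> (0.464,3.536) [heading=135, draw]
  FD 17: (0.464,3.536) -> (-11.556,15.556) [heading=135, draw]
  -- iteration 3/5 --
  LT 135: heading 135 -> 270
  FD 5: (-11.556,15.556) -> (-11.556,10.556) [heading=270, draw]
  FD 17: (-11.556,10.556) -> (-11.556,-6.444) [heading=270, draw]
  -- iteration 4/5 --
  LT 135: heading 270 -> 45
  FD 5: (-11.556,-6.444) -> (-8.021,-2.908) [heading=45, draw]
  FD 17: (-8.021,-2.908) -> (4,9.113) [heading=45, draw]
  -- iteration 5/5 --
  LT 135: heading 45 -> 180
  FD 5: (4,9.113) -> (-1,9.113) [heading=180, draw]
  FD 17: (-1,9.113) -> (-18,9.113) [heading=180, draw]
]
FD 20: (-18,9.113) -> (-38,9.113) [heading=180, draw]
BK 5: (-38,9.113) -> (-33,9.113) [heading=180, draw]
FD 6: (-33,9.113) -> (-39,9.113) [heading=180, draw]
Final: pos=(-39,9.113), heading=180, 14 segment(s) drawn

Segment lengths:
  seg 1: (0,0) -> (-18,0), length = 18
  seg 2: (-18,0) -> (-13,0), length = 5
  seg 3: (-13,0) -> (4,0), length = 17
  seg 4: (4,0) -> (0.464,3.536), length = 5
  seg 5: (0.464,3.536) -> (-11.556,15.556), length = 17
  seg 6: (-11.556,15.556) -> (-11.556,10.556), length = 5
  seg 7: (-11.556,10.556) -> (-11.556,-6.444), length = 17
  seg 8: (-11.556,-6.444) -> (-8.021,-2.908), length = 5
  seg 9: (-8.021,-2.908) -> (4,9.113), length = 17
  seg 10: (4,9.113) -> (-1,9.113), length = 5
  seg 11: (-1,9.113) -> (-18,9.113), length = 17
  seg 12: (-18,9.113) -> (-38,9.113), length = 20
  seg 13: (-38,9.113) -> (-33,9.113), length = 5
  seg 14: (-33,9.113) -> (-39,9.113), length = 6
Total = 159

Answer: 159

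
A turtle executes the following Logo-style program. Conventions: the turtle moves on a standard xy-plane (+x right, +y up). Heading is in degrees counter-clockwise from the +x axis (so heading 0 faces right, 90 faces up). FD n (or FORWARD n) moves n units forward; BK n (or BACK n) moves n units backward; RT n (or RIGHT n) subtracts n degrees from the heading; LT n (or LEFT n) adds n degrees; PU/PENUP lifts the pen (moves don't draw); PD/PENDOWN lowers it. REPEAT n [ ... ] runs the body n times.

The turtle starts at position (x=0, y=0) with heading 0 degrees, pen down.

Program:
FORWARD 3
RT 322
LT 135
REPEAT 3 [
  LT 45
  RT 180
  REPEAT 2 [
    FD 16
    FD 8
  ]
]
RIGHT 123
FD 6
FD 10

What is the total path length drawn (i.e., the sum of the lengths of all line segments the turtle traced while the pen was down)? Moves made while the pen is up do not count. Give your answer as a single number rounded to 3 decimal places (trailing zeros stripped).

Answer: 163

Derivation:
Executing turtle program step by step:
Start: pos=(0,0), heading=0, pen down
FD 3: (0,0) -> (3,0) [heading=0, draw]
RT 322: heading 0 -> 38
LT 135: heading 38 -> 173
REPEAT 3 [
  -- iteration 1/3 --
  LT 45: heading 173 -> 218
  RT 180: heading 218 -> 38
  REPEAT 2 [
    -- iteration 1/2 --
    FD 16: (3,0) -> (15.608,9.851) [heading=38, draw]
    FD 8: (15.608,9.851) -> (21.912,14.776) [heading=38, draw]
    -- iteration 2/2 --
    FD 16: (21.912,14.776) -> (34.52,24.626) [heading=38, draw]
    FD 8: (34.52,24.626) -> (40.825,29.552) [heading=38, draw]
  ]
  -- iteration 2/3 --
  LT 45: heading 38 -> 83
  RT 180: heading 83 -> 263
  REPEAT 2 [
    -- iteration 1/2 --
    FD 16: (40.825,29.552) -> (38.875,13.671) [heading=263, draw]
    FD 8: (38.875,13.671) -> (37.9,5.731) [heading=263, draw]
    -- iteration 2/2 --
    FD 16: (37.9,5.731) -> (35.95,-10.15) [heading=263, draw]
    FD 8: (35.95,-10.15) -> (34.975,-18.09) [heading=263, draw]
  ]
  -- iteration 3/3 --
  LT 45: heading 263 -> 308
  RT 180: heading 308 -> 128
  REPEAT 2 [
    -- iteration 1/2 --
    FD 16: (34.975,-18.09) -> (25.124,-5.482) [heading=128, draw]
    FD 8: (25.124,-5.482) -> (20.199,0.822) [heading=128, draw]
    -- iteration 2/2 --
    FD 16: (20.199,0.822) -> (10.348,13.43) [heading=128, draw]
    FD 8: (10.348,13.43) -> (5.423,19.734) [heading=128, draw]
  ]
]
RT 123: heading 128 -> 5
FD 6: (5.423,19.734) -> (11.4,20.257) [heading=5, draw]
FD 10: (11.4,20.257) -> (21.362,21.129) [heading=5, draw]
Final: pos=(21.362,21.129), heading=5, 15 segment(s) drawn

Segment lengths:
  seg 1: (0,0) -> (3,0), length = 3
  seg 2: (3,0) -> (15.608,9.851), length = 16
  seg 3: (15.608,9.851) -> (21.912,14.776), length = 8
  seg 4: (21.912,14.776) -> (34.52,24.626), length = 16
  seg 5: (34.52,24.626) -> (40.825,29.552), length = 8
  seg 6: (40.825,29.552) -> (38.875,13.671), length = 16
  seg 7: (38.875,13.671) -> (37.9,5.731), length = 8
  seg 8: (37.9,5.731) -> (35.95,-10.15), length = 16
  seg 9: (35.95,-10.15) -> (34.975,-18.09), length = 8
  seg 10: (34.975,-18.09) -> (25.124,-5.482), length = 16
  seg 11: (25.124,-5.482) -> (20.199,0.822), length = 8
  seg 12: (20.199,0.822) -> (10.348,13.43), length = 16
  seg 13: (10.348,13.43) -> (5.423,19.734), length = 8
  seg 14: (5.423,19.734) -> (11.4,20.257), length = 6
  seg 15: (11.4,20.257) -> (21.362,21.129), length = 10
Total = 163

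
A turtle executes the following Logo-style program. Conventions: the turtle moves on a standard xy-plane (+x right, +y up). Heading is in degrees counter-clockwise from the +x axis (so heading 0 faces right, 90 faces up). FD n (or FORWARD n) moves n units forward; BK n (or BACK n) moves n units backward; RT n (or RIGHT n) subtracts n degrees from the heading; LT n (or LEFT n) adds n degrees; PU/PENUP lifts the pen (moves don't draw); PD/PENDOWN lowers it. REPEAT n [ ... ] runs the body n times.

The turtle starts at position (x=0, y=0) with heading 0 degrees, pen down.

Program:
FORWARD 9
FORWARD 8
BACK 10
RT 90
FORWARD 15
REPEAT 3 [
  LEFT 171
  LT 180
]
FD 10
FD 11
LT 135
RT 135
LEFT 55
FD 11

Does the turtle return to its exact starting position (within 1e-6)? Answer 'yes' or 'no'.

Answer: no

Derivation:
Executing turtle program step by step:
Start: pos=(0,0), heading=0, pen down
FD 9: (0,0) -> (9,0) [heading=0, draw]
FD 8: (9,0) -> (17,0) [heading=0, draw]
BK 10: (17,0) -> (7,0) [heading=0, draw]
RT 90: heading 0 -> 270
FD 15: (7,0) -> (7,-15) [heading=270, draw]
REPEAT 3 [
  -- iteration 1/3 --
  LT 171: heading 270 -> 81
  LT 180: heading 81 -> 261
  -- iteration 2/3 --
  LT 171: heading 261 -> 72
  LT 180: heading 72 -> 252
  -- iteration 3/3 --
  LT 171: heading 252 -> 63
  LT 180: heading 63 -> 243
]
FD 10: (7,-15) -> (2.46,-23.91) [heading=243, draw]
FD 11: (2.46,-23.91) -> (-2.534,-33.711) [heading=243, draw]
LT 135: heading 243 -> 18
RT 135: heading 18 -> 243
LT 55: heading 243 -> 298
FD 11: (-2.534,-33.711) -> (2.63,-43.424) [heading=298, draw]
Final: pos=(2.63,-43.424), heading=298, 7 segment(s) drawn

Start position: (0, 0)
Final position: (2.63, -43.424)
Distance = 43.503; >= 1e-6 -> NOT closed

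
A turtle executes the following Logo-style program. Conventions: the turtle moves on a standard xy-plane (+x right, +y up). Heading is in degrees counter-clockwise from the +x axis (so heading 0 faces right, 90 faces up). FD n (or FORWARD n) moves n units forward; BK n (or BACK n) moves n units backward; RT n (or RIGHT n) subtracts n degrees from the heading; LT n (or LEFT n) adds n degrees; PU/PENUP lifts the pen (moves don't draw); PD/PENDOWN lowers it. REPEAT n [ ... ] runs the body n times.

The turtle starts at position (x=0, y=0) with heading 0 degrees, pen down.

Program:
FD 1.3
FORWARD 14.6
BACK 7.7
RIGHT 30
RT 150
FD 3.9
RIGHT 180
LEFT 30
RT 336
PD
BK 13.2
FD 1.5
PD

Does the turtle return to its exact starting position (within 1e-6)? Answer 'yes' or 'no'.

Executing turtle program step by step:
Start: pos=(0,0), heading=0, pen down
FD 1.3: (0,0) -> (1.3,0) [heading=0, draw]
FD 14.6: (1.3,0) -> (15.9,0) [heading=0, draw]
BK 7.7: (15.9,0) -> (8.2,0) [heading=0, draw]
RT 30: heading 0 -> 330
RT 150: heading 330 -> 180
FD 3.9: (8.2,0) -> (4.3,0) [heading=180, draw]
RT 180: heading 180 -> 0
LT 30: heading 0 -> 30
RT 336: heading 30 -> 54
PD: pen down
BK 13.2: (4.3,0) -> (-3.459,-10.679) [heading=54, draw]
FD 1.5: (-3.459,-10.679) -> (-2.577,-9.465) [heading=54, draw]
PD: pen down
Final: pos=(-2.577,-9.465), heading=54, 6 segment(s) drawn

Start position: (0, 0)
Final position: (-2.577, -9.465)
Distance = 9.81; >= 1e-6 -> NOT closed

Answer: no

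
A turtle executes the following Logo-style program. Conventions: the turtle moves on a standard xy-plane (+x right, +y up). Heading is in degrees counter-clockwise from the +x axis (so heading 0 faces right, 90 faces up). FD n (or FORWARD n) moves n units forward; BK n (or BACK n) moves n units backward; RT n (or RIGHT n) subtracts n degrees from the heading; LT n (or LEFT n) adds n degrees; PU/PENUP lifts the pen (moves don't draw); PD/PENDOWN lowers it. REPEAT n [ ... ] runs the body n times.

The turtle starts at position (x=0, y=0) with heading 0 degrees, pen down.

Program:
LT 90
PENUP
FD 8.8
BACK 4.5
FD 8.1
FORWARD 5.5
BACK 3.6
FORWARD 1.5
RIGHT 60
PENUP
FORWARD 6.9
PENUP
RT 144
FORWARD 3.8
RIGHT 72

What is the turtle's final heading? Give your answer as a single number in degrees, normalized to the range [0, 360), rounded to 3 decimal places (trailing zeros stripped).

Answer: 174

Derivation:
Executing turtle program step by step:
Start: pos=(0,0), heading=0, pen down
LT 90: heading 0 -> 90
PU: pen up
FD 8.8: (0,0) -> (0,8.8) [heading=90, move]
BK 4.5: (0,8.8) -> (0,4.3) [heading=90, move]
FD 8.1: (0,4.3) -> (0,12.4) [heading=90, move]
FD 5.5: (0,12.4) -> (0,17.9) [heading=90, move]
BK 3.6: (0,17.9) -> (0,14.3) [heading=90, move]
FD 1.5: (0,14.3) -> (0,15.8) [heading=90, move]
RT 60: heading 90 -> 30
PU: pen up
FD 6.9: (0,15.8) -> (5.976,19.25) [heading=30, move]
PU: pen up
RT 144: heading 30 -> 246
FD 3.8: (5.976,19.25) -> (4.43,15.779) [heading=246, move]
RT 72: heading 246 -> 174
Final: pos=(4.43,15.779), heading=174, 0 segment(s) drawn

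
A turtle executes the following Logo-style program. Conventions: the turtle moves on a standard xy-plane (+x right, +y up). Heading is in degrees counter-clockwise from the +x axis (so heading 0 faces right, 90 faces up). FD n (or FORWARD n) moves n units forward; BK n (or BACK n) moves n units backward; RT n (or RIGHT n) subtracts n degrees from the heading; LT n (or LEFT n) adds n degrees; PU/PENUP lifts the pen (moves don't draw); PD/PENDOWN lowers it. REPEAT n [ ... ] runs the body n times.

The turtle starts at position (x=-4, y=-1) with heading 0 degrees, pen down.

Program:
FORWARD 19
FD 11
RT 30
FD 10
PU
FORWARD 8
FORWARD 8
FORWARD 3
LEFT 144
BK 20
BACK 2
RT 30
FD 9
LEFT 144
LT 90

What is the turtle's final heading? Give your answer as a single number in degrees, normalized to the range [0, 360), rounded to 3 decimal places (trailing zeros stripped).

Executing turtle program step by step:
Start: pos=(-4,-1), heading=0, pen down
FD 19: (-4,-1) -> (15,-1) [heading=0, draw]
FD 11: (15,-1) -> (26,-1) [heading=0, draw]
RT 30: heading 0 -> 330
FD 10: (26,-1) -> (34.66,-6) [heading=330, draw]
PU: pen up
FD 8: (34.66,-6) -> (41.588,-10) [heading=330, move]
FD 8: (41.588,-10) -> (48.517,-14) [heading=330, move]
FD 3: (48.517,-14) -> (51.115,-15.5) [heading=330, move]
LT 144: heading 330 -> 114
BK 20: (51.115,-15.5) -> (59.249,-33.771) [heading=114, move]
BK 2: (59.249,-33.771) -> (60.063,-35.598) [heading=114, move]
RT 30: heading 114 -> 84
FD 9: (60.063,-35.598) -> (61.004,-26.647) [heading=84, move]
LT 144: heading 84 -> 228
LT 90: heading 228 -> 318
Final: pos=(61.004,-26.647), heading=318, 3 segment(s) drawn

Answer: 318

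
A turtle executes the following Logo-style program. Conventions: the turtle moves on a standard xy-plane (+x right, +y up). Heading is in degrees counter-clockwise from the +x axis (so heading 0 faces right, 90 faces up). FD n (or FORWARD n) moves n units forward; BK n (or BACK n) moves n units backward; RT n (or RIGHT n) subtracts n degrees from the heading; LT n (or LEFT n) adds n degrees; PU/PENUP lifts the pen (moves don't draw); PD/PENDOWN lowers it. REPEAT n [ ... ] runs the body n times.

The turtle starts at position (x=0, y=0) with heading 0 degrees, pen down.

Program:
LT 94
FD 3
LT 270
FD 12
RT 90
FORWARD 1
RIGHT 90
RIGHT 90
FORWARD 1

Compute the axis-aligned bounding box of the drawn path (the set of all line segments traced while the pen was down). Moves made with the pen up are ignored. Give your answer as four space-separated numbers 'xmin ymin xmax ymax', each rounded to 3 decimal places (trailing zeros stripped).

Answer: -0.209 0 11.831 3.83

Derivation:
Executing turtle program step by step:
Start: pos=(0,0), heading=0, pen down
LT 94: heading 0 -> 94
FD 3: (0,0) -> (-0.209,2.993) [heading=94, draw]
LT 270: heading 94 -> 4
FD 12: (-0.209,2.993) -> (11.761,3.83) [heading=4, draw]
RT 90: heading 4 -> 274
FD 1: (11.761,3.83) -> (11.831,2.832) [heading=274, draw]
RT 90: heading 274 -> 184
RT 90: heading 184 -> 94
FD 1: (11.831,2.832) -> (11.761,3.83) [heading=94, draw]
Final: pos=(11.761,3.83), heading=94, 4 segment(s) drawn

Segment endpoints: x in {-0.209, 0, 11.761, 11.831}, y in {0, 2.832, 2.993, 3.83, 3.83}
xmin=-0.209, ymin=0, xmax=11.831, ymax=3.83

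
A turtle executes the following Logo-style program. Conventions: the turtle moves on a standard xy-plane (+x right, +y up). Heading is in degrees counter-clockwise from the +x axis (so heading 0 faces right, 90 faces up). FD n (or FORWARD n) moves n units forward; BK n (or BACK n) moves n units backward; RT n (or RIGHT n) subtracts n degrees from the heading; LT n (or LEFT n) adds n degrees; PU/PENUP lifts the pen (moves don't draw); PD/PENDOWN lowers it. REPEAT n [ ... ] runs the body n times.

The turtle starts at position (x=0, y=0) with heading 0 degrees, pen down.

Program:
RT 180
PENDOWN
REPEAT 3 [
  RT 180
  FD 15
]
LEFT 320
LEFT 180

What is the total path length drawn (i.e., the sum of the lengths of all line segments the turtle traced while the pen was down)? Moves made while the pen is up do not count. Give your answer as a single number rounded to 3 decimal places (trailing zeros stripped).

Answer: 45

Derivation:
Executing turtle program step by step:
Start: pos=(0,0), heading=0, pen down
RT 180: heading 0 -> 180
PD: pen down
REPEAT 3 [
  -- iteration 1/3 --
  RT 180: heading 180 -> 0
  FD 15: (0,0) -> (15,0) [heading=0, draw]
  -- iteration 2/3 --
  RT 180: heading 0 -> 180
  FD 15: (15,0) -> (0,0) [heading=180, draw]
  -- iteration 3/3 --
  RT 180: heading 180 -> 0
  FD 15: (0,0) -> (15,0) [heading=0, draw]
]
LT 320: heading 0 -> 320
LT 180: heading 320 -> 140
Final: pos=(15,0), heading=140, 3 segment(s) drawn

Segment lengths:
  seg 1: (0,0) -> (15,0), length = 15
  seg 2: (15,0) -> (0,0), length = 15
  seg 3: (0,0) -> (15,0), length = 15
Total = 45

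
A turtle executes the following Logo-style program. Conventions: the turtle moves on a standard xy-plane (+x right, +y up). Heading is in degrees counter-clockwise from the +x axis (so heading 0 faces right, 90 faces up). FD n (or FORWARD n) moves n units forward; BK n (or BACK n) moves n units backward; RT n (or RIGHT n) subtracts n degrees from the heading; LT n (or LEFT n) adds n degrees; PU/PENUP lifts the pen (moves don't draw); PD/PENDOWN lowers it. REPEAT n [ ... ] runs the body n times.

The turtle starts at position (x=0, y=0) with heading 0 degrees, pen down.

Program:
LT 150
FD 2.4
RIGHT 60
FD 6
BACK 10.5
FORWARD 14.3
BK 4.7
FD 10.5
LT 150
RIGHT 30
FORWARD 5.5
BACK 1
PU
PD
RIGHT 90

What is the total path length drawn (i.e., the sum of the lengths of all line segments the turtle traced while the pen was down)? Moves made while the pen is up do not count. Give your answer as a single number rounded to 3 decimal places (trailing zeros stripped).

Answer: 54.9

Derivation:
Executing turtle program step by step:
Start: pos=(0,0), heading=0, pen down
LT 150: heading 0 -> 150
FD 2.4: (0,0) -> (-2.078,1.2) [heading=150, draw]
RT 60: heading 150 -> 90
FD 6: (-2.078,1.2) -> (-2.078,7.2) [heading=90, draw]
BK 10.5: (-2.078,7.2) -> (-2.078,-3.3) [heading=90, draw]
FD 14.3: (-2.078,-3.3) -> (-2.078,11) [heading=90, draw]
BK 4.7: (-2.078,11) -> (-2.078,6.3) [heading=90, draw]
FD 10.5: (-2.078,6.3) -> (-2.078,16.8) [heading=90, draw]
LT 150: heading 90 -> 240
RT 30: heading 240 -> 210
FD 5.5: (-2.078,16.8) -> (-6.842,14.05) [heading=210, draw]
BK 1: (-6.842,14.05) -> (-5.976,14.55) [heading=210, draw]
PU: pen up
PD: pen down
RT 90: heading 210 -> 120
Final: pos=(-5.976,14.55), heading=120, 8 segment(s) drawn

Segment lengths:
  seg 1: (0,0) -> (-2.078,1.2), length = 2.4
  seg 2: (-2.078,1.2) -> (-2.078,7.2), length = 6
  seg 3: (-2.078,7.2) -> (-2.078,-3.3), length = 10.5
  seg 4: (-2.078,-3.3) -> (-2.078,11), length = 14.3
  seg 5: (-2.078,11) -> (-2.078,6.3), length = 4.7
  seg 6: (-2.078,6.3) -> (-2.078,16.8), length = 10.5
  seg 7: (-2.078,16.8) -> (-6.842,14.05), length = 5.5
  seg 8: (-6.842,14.05) -> (-5.976,14.55), length = 1
Total = 54.9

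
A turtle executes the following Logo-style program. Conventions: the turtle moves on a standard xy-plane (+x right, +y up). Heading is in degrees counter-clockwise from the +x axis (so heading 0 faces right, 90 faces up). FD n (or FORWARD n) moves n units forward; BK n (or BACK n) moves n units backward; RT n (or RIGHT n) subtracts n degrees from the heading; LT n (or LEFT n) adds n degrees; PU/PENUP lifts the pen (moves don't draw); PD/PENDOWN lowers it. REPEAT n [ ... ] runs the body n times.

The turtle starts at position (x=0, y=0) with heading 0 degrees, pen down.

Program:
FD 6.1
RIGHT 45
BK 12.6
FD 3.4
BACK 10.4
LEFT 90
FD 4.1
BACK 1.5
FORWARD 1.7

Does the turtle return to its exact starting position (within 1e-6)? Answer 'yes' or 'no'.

Answer: no

Derivation:
Executing turtle program step by step:
Start: pos=(0,0), heading=0, pen down
FD 6.1: (0,0) -> (6.1,0) [heading=0, draw]
RT 45: heading 0 -> 315
BK 12.6: (6.1,0) -> (-2.81,8.91) [heading=315, draw]
FD 3.4: (-2.81,8.91) -> (-0.405,6.505) [heading=315, draw]
BK 10.4: (-0.405,6.505) -> (-7.759,13.859) [heading=315, draw]
LT 90: heading 315 -> 45
FD 4.1: (-7.759,13.859) -> (-4.86,16.758) [heading=45, draw]
BK 1.5: (-4.86,16.758) -> (-5.921,15.698) [heading=45, draw]
FD 1.7: (-5.921,15.698) -> (-4.719,16.9) [heading=45, draw]
Final: pos=(-4.719,16.9), heading=45, 7 segment(s) drawn

Start position: (0, 0)
Final position: (-4.719, 16.9)
Distance = 17.546; >= 1e-6 -> NOT closed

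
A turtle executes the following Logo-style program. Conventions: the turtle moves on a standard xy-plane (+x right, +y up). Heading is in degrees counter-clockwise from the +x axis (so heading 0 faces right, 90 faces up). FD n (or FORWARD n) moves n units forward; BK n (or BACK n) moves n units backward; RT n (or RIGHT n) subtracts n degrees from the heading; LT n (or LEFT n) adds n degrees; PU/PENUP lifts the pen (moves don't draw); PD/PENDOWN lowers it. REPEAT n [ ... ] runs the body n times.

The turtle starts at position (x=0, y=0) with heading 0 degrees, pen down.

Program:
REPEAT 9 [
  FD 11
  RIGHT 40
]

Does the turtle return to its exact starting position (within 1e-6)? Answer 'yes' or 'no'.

Executing turtle program step by step:
Start: pos=(0,0), heading=0, pen down
REPEAT 9 [
  -- iteration 1/9 --
  FD 11: (0,0) -> (11,0) [heading=0, draw]
  RT 40: heading 0 -> 320
  -- iteration 2/9 --
  FD 11: (11,0) -> (19.426,-7.071) [heading=320, draw]
  RT 40: heading 320 -> 280
  -- iteration 3/9 --
  FD 11: (19.426,-7.071) -> (21.337,-17.904) [heading=280, draw]
  RT 40: heading 280 -> 240
  -- iteration 4/9 --
  FD 11: (21.337,-17.904) -> (15.837,-27.43) [heading=240, draw]
  RT 40: heading 240 -> 200
  -- iteration 5/9 --
  FD 11: (15.837,-27.43) -> (5.5,-31.192) [heading=200, draw]
  RT 40: heading 200 -> 160
  -- iteration 6/9 --
  FD 11: (5.5,-31.192) -> (-4.837,-27.43) [heading=160, draw]
  RT 40: heading 160 -> 120
  -- iteration 7/9 --
  FD 11: (-4.837,-27.43) -> (-10.337,-17.904) [heading=120, draw]
  RT 40: heading 120 -> 80
  -- iteration 8/9 --
  FD 11: (-10.337,-17.904) -> (-8.426,-7.071) [heading=80, draw]
  RT 40: heading 80 -> 40
  -- iteration 9/9 --
  FD 11: (-8.426,-7.071) -> (0,0) [heading=40, draw]
  RT 40: heading 40 -> 0
]
Final: pos=(0,0), heading=0, 9 segment(s) drawn

Start position: (0, 0)
Final position: (0, 0)
Distance = 0; < 1e-6 -> CLOSED

Answer: yes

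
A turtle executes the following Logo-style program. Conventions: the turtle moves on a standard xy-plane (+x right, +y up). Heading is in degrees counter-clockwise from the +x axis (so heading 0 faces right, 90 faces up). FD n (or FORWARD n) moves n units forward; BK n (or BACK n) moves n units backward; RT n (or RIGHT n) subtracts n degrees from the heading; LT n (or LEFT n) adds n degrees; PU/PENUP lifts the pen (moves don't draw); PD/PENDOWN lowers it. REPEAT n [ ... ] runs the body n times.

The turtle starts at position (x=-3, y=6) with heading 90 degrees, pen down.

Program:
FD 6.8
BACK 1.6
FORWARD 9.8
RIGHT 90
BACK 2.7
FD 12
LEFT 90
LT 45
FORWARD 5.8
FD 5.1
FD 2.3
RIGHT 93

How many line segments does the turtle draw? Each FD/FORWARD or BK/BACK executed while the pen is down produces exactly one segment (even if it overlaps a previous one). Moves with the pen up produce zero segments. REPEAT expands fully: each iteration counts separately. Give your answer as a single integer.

Answer: 8

Derivation:
Executing turtle program step by step:
Start: pos=(-3,6), heading=90, pen down
FD 6.8: (-3,6) -> (-3,12.8) [heading=90, draw]
BK 1.6: (-3,12.8) -> (-3,11.2) [heading=90, draw]
FD 9.8: (-3,11.2) -> (-3,21) [heading=90, draw]
RT 90: heading 90 -> 0
BK 2.7: (-3,21) -> (-5.7,21) [heading=0, draw]
FD 12: (-5.7,21) -> (6.3,21) [heading=0, draw]
LT 90: heading 0 -> 90
LT 45: heading 90 -> 135
FD 5.8: (6.3,21) -> (2.199,25.101) [heading=135, draw]
FD 5.1: (2.199,25.101) -> (-1.407,28.707) [heading=135, draw]
FD 2.3: (-1.407,28.707) -> (-3.034,30.334) [heading=135, draw]
RT 93: heading 135 -> 42
Final: pos=(-3.034,30.334), heading=42, 8 segment(s) drawn
Segments drawn: 8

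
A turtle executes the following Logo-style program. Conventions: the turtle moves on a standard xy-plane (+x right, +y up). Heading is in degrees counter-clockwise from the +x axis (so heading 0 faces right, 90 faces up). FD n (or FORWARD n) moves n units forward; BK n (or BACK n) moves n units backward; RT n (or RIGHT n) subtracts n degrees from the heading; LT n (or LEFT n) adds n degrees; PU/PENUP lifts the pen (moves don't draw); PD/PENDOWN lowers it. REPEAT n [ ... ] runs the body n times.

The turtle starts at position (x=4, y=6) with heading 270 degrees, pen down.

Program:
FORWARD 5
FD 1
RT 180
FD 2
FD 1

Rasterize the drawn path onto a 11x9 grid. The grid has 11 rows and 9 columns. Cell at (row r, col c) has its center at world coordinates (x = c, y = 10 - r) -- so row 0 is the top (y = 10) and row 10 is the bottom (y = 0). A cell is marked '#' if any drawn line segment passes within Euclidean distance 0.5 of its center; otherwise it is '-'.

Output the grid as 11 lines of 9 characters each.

Answer: ---------
---------
---------
---------
----#----
----#----
----#----
----#----
----#----
----#----
----#----

Derivation:
Segment 0: (4,6) -> (4,1)
Segment 1: (4,1) -> (4,0)
Segment 2: (4,0) -> (4,2)
Segment 3: (4,2) -> (4,3)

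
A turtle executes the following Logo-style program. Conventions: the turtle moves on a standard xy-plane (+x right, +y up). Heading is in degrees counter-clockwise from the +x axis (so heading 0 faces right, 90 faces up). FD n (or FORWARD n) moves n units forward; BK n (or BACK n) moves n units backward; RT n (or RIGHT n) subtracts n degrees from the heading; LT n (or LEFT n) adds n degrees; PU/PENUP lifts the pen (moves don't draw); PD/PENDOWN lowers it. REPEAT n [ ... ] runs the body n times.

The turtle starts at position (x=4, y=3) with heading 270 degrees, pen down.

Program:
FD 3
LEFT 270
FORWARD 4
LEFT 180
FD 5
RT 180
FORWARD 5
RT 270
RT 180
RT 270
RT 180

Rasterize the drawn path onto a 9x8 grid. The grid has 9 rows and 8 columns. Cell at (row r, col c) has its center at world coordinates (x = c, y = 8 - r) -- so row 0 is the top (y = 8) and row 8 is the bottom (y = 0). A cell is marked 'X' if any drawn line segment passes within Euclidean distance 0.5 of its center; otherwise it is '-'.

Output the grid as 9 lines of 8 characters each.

Answer: --------
--------
--------
--------
--------
----X---
----X---
----X---
XXXXXX--

Derivation:
Segment 0: (4,3) -> (4,0)
Segment 1: (4,0) -> (-0,0)
Segment 2: (-0,0) -> (5,-0)
Segment 3: (5,-0) -> (0,0)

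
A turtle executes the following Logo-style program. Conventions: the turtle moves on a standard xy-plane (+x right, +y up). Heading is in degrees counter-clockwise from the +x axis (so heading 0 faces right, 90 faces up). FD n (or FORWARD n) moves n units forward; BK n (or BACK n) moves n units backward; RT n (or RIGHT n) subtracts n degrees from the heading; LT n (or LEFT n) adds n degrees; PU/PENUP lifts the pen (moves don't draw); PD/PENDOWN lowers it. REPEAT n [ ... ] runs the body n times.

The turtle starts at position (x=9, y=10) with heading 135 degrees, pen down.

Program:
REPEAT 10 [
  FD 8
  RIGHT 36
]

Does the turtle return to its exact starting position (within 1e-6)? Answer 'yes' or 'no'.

Answer: yes

Derivation:
Executing turtle program step by step:
Start: pos=(9,10), heading=135, pen down
REPEAT 10 [
  -- iteration 1/10 --
  FD 8: (9,10) -> (3.343,15.657) [heading=135, draw]
  RT 36: heading 135 -> 99
  -- iteration 2/10 --
  FD 8: (3.343,15.657) -> (2.092,23.558) [heading=99, draw]
  RT 36: heading 99 -> 63
  -- iteration 3/10 --
  FD 8: (2.092,23.558) -> (5.724,30.686) [heading=63, draw]
  RT 36: heading 63 -> 27
  -- iteration 4/10 --
  FD 8: (5.724,30.686) -> (12.852,34.318) [heading=27, draw]
  RT 36: heading 27 -> 351
  -- iteration 5/10 --
  FD 8: (12.852,34.318) -> (20.753,33.067) [heading=351, draw]
  RT 36: heading 351 -> 315
  -- iteration 6/10 --
  FD 8: (20.753,33.067) -> (26.41,27.41) [heading=315, draw]
  RT 36: heading 315 -> 279
  -- iteration 7/10 --
  FD 8: (26.41,27.41) -> (27.661,19.509) [heading=279, draw]
  RT 36: heading 279 -> 243
  -- iteration 8/10 --
  FD 8: (27.661,19.509) -> (24.03,12.38) [heading=243, draw]
  RT 36: heading 243 -> 207
  -- iteration 9/10 --
  FD 8: (24.03,12.38) -> (16.902,8.749) [heading=207, draw]
  RT 36: heading 207 -> 171
  -- iteration 10/10 --
  FD 8: (16.902,8.749) -> (9,10) [heading=171, draw]
  RT 36: heading 171 -> 135
]
Final: pos=(9,10), heading=135, 10 segment(s) drawn

Start position: (9, 10)
Final position: (9, 10)
Distance = 0; < 1e-6 -> CLOSED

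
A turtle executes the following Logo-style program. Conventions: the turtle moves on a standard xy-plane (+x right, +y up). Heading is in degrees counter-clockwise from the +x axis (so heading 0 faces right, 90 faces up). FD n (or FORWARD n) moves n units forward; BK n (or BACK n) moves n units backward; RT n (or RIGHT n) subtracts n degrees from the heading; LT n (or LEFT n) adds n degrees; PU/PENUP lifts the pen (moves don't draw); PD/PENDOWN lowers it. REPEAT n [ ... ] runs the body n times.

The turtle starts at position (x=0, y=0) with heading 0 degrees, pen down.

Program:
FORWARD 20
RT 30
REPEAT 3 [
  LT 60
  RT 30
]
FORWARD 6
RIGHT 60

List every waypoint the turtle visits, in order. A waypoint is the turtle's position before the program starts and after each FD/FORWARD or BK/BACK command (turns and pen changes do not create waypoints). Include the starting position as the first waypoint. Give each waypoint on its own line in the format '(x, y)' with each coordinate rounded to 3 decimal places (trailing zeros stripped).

Answer: (0, 0)
(20, 0)
(23, 5.196)

Derivation:
Executing turtle program step by step:
Start: pos=(0,0), heading=0, pen down
FD 20: (0,0) -> (20,0) [heading=0, draw]
RT 30: heading 0 -> 330
REPEAT 3 [
  -- iteration 1/3 --
  LT 60: heading 330 -> 30
  RT 30: heading 30 -> 0
  -- iteration 2/3 --
  LT 60: heading 0 -> 60
  RT 30: heading 60 -> 30
  -- iteration 3/3 --
  LT 60: heading 30 -> 90
  RT 30: heading 90 -> 60
]
FD 6: (20,0) -> (23,5.196) [heading=60, draw]
RT 60: heading 60 -> 0
Final: pos=(23,5.196), heading=0, 2 segment(s) drawn
Waypoints (3 total):
(0, 0)
(20, 0)
(23, 5.196)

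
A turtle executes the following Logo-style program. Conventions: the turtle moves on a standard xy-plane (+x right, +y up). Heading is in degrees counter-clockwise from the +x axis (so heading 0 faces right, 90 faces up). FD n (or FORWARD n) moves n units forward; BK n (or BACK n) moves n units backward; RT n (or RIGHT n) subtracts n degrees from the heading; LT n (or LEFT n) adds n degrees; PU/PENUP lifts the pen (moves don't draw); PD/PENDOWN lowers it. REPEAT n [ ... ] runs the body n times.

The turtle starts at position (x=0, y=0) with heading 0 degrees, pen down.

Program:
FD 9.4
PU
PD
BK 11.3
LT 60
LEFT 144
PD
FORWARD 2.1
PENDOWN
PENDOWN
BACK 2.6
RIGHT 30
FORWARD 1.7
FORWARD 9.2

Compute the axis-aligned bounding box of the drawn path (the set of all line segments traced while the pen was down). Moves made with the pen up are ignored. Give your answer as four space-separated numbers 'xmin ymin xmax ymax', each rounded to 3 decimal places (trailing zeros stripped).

Answer: -12.284 -0.854 9.4 1.343

Derivation:
Executing turtle program step by step:
Start: pos=(0,0), heading=0, pen down
FD 9.4: (0,0) -> (9.4,0) [heading=0, draw]
PU: pen up
PD: pen down
BK 11.3: (9.4,0) -> (-1.9,0) [heading=0, draw]
LT 60: heading 0 -> 60
LT 144: heading 60 -> 204
PD: pen down
FD 2.1: (-1.9,0) -> (-3.818,-0.854) [heading=204, draw]
PD: pen down
PD: pen down
BK 2.6: (-3.818,-0.854) -> (-1.443,0.203) [heading=204, draw]
RT 30: heading 204 -> 174
FD 1.7: (-1.443,0.203) -> (-3.134,0.381) [heading=174, draw]
FD 9.2: (-3.134,0.381) -> (-12.284,1.343) [heading=174, draw]
Final: pos=(-12.284,1.343), heading=174, 6 segment(s) drawn

Segment endpoints: x in {-12.284, -3.818, -3.134, -1.9, -1.443, 0, 9.4}, y in {-0.854, 0, 0.203, 0.381, 1.343}
xmin=-12.284, ymin=-0.854, xmax=9.4, ymax=1.343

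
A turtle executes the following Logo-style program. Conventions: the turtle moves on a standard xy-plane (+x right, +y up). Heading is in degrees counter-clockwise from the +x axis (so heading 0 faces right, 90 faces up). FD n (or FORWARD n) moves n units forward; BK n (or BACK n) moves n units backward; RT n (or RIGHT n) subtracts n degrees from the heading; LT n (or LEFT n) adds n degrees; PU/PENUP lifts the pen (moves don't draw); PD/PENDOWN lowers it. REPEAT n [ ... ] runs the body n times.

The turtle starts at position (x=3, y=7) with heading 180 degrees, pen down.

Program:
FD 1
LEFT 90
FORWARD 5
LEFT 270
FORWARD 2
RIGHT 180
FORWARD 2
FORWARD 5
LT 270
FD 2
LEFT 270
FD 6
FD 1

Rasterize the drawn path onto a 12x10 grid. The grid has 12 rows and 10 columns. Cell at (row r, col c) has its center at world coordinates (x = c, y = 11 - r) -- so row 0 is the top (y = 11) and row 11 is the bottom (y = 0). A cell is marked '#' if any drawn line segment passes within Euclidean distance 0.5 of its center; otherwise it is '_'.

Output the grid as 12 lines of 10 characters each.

Answer: __________
__________
__________
__________
__##______
__#_______
__#_______
__#_______
__#_______
########__
_______#__
########__

Derivation:
Segment 0: (3,7) -> (2,7)
Segment 1: (2,7) -> (2,2)
Segment 2: (2,2) -> (-0,2)
Segment 3: (-0,2) -> (2,2)
Segment 4: (2,2) -> (7,2)
Segment 5: (7,2) -> (7,-0)
Segment 6: (7,-0) -> (1,0)
Segment 7: (1,0) -> (-0,0)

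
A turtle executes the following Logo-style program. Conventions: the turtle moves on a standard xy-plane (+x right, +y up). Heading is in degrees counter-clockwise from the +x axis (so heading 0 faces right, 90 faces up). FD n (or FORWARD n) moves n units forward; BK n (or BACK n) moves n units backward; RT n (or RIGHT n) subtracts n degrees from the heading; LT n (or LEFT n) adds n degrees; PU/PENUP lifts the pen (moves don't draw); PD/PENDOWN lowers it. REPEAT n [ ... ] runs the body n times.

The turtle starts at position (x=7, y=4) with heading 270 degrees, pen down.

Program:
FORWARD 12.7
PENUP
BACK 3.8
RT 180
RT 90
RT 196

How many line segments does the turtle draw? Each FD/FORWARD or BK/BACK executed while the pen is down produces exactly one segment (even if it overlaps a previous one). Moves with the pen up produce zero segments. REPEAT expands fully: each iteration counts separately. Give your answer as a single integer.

Answer: 1

Derivation:
Executing turtle program step by step:
Start: pos=(7,4), heading=270, pen down
FD 12.7: (7,4) -> (7,-8.7) [heading=270, draw]
PU: pen up
BK 3.8: (7,-8.7) -> (7,-4.9) [heading=270, move]
RT 180: heading 270 -> 90
RT 90: heading 90 -> 0
RT 196: heading 0 -> 164
Final: pos=(7,-4.9), heading=164, 1 segment(s) drawn
Segments drawn: 1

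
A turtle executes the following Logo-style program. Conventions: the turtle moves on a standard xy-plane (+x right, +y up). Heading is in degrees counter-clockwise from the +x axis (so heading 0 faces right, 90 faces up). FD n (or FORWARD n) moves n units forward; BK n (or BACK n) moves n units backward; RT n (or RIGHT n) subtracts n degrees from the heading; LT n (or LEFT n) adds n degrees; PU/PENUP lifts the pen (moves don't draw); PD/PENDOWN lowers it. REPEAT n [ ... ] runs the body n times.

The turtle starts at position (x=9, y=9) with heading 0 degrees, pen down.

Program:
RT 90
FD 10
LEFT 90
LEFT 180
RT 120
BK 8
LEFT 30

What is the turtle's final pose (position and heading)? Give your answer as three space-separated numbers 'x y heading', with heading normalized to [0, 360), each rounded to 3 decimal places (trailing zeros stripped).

Answer: 5 -7.928 90

Derivation:
Executing turtle program step by step:
Start: pos=(9,9), heading=0, pen down
RT 90: heading 0 -> 270
FD 10: (9,9) -> (9,-1) [heading=270, draw]
LT 90: heading 270 -> 0
LT 180: heading 0 -> 180
RT 120: heading 180 -> 60
BK 8: (9,-1) -> (5,-7.928) [heading=60, draw]
LT 30: heading 60 -> 90
Final: pos=(5,-7.928), heading=90, 2 segment(s) drawn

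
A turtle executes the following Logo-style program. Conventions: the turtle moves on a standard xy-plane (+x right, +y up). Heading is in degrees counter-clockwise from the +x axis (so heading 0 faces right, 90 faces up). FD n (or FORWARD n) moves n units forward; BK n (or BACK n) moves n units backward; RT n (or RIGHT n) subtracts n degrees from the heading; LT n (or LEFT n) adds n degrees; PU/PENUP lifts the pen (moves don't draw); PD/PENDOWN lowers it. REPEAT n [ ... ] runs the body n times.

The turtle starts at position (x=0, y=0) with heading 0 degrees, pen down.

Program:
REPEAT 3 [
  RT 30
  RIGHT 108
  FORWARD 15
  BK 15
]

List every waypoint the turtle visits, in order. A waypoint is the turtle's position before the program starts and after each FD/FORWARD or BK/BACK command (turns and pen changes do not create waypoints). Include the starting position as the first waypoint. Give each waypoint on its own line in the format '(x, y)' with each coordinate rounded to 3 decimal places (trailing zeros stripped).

Answer: (0, 0)
(-11.147, -10.037)
(0, 0)
(1.568, 14.918)
(0, 0)
(8.817, -12.135)
(0, 0)

Derivation:
Executing turtle program step by step:
Start: pos=(0,0), heading=0, pen down
REPEAT 3 [
  -- iteration 1/3 --
  RT 30: heading 0 -> 330
  RT 108: heading 330 -> 222
  FD 15: (0,0) -> (-11.147,-10.037) [heading=222, draw]
  BK 15: (-11.147,-10.037) -> (0,0) [heading=222, draw]
  -- iteration 2/3 --
  RT 30: heading 222 -> 192
  RT 108: heading 192 -> 84
  FD 15: (0,0) -> (1.568,14.918) [heading=84, draw]
  BK 15: (1.568,14.918) -> (0,0) [heading=84, draw]
  -- iteration 3/3 --
  RT 30: heading 84 -> 54
  RT 108: heading 54 -> 306
  FD 15: (0,0) -> (8.817,-12.135) [heading=306, draw]
  BK 15: (8.817,-12.135) -> (0,0) [heading=306, draw]
]
Final: pos=(0,0), heading=306, 6 segment(s) drawn
Waypoints (7 total):
(0, 0)
(-11.147, -10.037)
(0, 0)
(1.568, 14.918)
(0, 0)
(8.817, -12.135)
(0, 0)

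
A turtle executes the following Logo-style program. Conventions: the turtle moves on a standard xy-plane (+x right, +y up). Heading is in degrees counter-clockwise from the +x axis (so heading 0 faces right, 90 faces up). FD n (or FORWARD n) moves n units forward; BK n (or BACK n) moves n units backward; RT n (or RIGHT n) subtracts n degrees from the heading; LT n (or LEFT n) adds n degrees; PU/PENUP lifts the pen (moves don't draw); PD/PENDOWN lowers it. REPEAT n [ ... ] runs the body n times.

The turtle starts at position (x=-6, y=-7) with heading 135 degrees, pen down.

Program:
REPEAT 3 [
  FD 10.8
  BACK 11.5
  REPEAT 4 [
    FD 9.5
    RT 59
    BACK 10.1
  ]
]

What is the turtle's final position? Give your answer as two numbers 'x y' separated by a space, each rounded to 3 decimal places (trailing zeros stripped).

Executing turtle program step by step:
Start: pos=(-6,-7), heading=135, pen down
REPEAT 3 [
  -- iteration 1/3 --
  FD 10.8: (-6,-7) -> (-13.637,0.637) [heading=135, draw]
  BK 11.5: (-13.637,0.637) -> (-5.505,-7.495) [heading=135, draw]
  REPEAT 4 [
    -- iteration 1/4 --
    FD 9.5: (-5.505,-7.495) -> (-12.223,-0.777) [heading=135, draw]
    RT 59: heading 135 -> 76
    BK 10.1: (-12.223,-0.777) -> (-14.666,-10.577) [heading=76, draw]
    -- iteration 2/4 --
    FD 9.5: (-14.666,-10.577) -> (-12.368,-1.36) [heading=76, draw]
    RT 59: heading 76 -> 17
    BK 10.1: (-12.368,-1.36) -> (-22.026,-4.313) [heading=17, draw]
    -- iteration 3/4 --
    FD 9.5: (-22.026,-4.313) -> (-12.941,-1.535) [heading=17, draw]
    RT 59: heading 17 -> 318
    BK 10.1: (-12.941,-1.535) -> (-20.447,5.223) [heading=318, draw]
    -- iteration 4/4 --
    FD 9.5: (-20.447,5.223) -> (-13.387,-1.134) [heading=318, draw]
    RT 59: heading 318 -> 259
    BK 10.1: (-13.387,-1.134) -> (-11.46,8.781) [heading=259, draw]
  ]
  -- iteration 2/3 --
  FD 10.8: (-11.46,8.781) -> (-13.521,-1.821) [heading=259, draw]
  BK 11.5: (-13.521,-1.821) -> (-11.327,9.468) [heading=259, draw]
  REPEAT 4 [
    -- iteration 1/4 --
    FD 9.5: (-11.327,9.468) -> (-13.139,0.143) [heading=259, draw]
    RT 59: heading 259 -> 200
    BK 10.1: (-13.139,0.143) -> (-3.648,3.597) [heading=200, draw]
    -- iteration 2/4 --
    FD 9.5: (-3.648,3.597) -> (-12.575,0.348) [heading=200, draw]
    RT 59: heading 200 -> 141
    BK 10.1: (-12.575,0.348) -> (-4.726,-6.008) [heading=141, draw]
    -- iteration 3/4 --
    FD 9.5: (-4.726,-6.008) -> (-12.109,-0.03) [heading=141, draw]
    RT 59: heading 141 -> 82
    BK 10.1: (-12.109,-0.03) -> (-13.515,-10.032) [heading=82, draw]
    -- iteration 4/4 --
    FD 9.5: (-13.515,-10.032) -> (-12.193,-0.624) [heading=82, draw]
    RT 59: heading 82 -> 23
    BK 10.1: (-12.193,-0.624) -> (-21.49,-4.57) [heading=23, draw]
  ]
  -- iteration 3/3 --
  FD 10.8: (-21.49,-4.57) -> (-11.548,-0.35) [heading=23, draw]
  BK 11.5: (-11.548,-0.35) -> (-22.134,-4.844) [heading=23, draw]
  REPEAT 4 [
    -- iteration 1/4 --
    FD 9.5: (-22.134,-4.844) -> (-13.389,-1.132) [heading=23, draw]
    RT 59: heading 23 -> 324
    BK 10.1: (-13.389,-1.132) -> (-21.56,4.805) [heading=324, draw]
    -- iteration 2/4 --
    FD 9.5: (-21.56,4.805) -> (-13.875,-0.779) [heading=324, draw]
    RT 59: heading 324 -> 265
    BK 10.1: (-13.875,-0.779) -> (-12.995,9.282) [heading=265, draw]
    -- iteration 3/4 --
    FD 9.5: (-12.995,9.282) -> (-13.822,-0.182) [heading=265, draw]
    RT 59: heading 265 -> 206
    BK 10.1: (-13.822,-0.182) -> (-4.745,4.246) [heading=206, draw]
    -- iteration 4/4 --
    FD 9.5: (-4.745,4.246) -> (-13.283,0.081) [heading=206, draw]
    RT 59: heading 206 -> 147
    BK 10.1: (-13.283,0.081) -> (-4.813,-5.419) [heading=147, draw]
  ]
]
Final: pos=(-4.813,-5.419), heading=147, 30 segment(s) drawn

Answer: -4.813 -5.419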